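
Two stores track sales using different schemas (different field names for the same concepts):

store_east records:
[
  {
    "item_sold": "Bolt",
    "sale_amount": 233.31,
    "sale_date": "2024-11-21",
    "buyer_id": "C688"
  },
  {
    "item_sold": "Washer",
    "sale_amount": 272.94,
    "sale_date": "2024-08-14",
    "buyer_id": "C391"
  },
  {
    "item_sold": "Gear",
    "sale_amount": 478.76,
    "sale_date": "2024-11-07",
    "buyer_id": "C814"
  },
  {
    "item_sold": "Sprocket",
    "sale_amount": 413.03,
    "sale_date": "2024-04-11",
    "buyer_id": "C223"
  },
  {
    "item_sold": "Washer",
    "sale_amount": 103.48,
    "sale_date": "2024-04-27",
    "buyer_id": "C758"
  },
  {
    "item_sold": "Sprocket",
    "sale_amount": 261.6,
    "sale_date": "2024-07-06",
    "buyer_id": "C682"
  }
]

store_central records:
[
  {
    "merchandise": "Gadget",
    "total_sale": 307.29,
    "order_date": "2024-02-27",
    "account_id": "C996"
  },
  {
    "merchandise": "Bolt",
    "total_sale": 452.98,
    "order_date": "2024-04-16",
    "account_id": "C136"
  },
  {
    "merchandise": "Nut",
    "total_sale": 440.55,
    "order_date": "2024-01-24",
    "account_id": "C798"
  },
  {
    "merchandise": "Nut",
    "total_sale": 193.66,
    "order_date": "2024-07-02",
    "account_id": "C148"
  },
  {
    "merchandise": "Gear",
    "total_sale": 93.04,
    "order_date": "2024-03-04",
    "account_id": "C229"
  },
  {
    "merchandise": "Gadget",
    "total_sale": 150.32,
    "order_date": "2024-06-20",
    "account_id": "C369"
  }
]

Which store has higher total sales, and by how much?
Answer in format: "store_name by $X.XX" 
store_east by $125.28

Schema mapping: "sale_amount" (store_east) = "total_sale" (store_central) = sale amount

Total for store_east: 1763.12
Total for store_central: 1637.84

Difference: |1763.12 - 1637.84| = 125.28
store_east has higher sales by $125.28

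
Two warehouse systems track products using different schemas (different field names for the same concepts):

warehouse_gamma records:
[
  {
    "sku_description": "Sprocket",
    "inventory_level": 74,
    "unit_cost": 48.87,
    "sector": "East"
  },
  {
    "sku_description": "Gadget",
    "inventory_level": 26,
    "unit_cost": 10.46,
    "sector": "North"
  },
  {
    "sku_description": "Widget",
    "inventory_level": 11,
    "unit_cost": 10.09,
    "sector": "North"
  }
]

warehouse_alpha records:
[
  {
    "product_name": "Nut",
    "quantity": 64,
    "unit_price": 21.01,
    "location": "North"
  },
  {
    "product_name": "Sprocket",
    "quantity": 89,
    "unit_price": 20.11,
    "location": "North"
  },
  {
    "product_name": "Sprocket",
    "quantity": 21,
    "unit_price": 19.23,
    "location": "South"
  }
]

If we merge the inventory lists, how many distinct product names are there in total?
4

Schema mapping: "sku_description" (warehouse_gamma) = "product_name" (warehouse_alpha) = product name

Products in warehouse_gamma: ['Gadget', 'Sprocket', 'Widget']
Products in warehouse_alpha: ['Nut', 'Sprocket']

Union (unique products): ['Gadget', 'Nut', 'Sprocket', 'Widget']
Count: 4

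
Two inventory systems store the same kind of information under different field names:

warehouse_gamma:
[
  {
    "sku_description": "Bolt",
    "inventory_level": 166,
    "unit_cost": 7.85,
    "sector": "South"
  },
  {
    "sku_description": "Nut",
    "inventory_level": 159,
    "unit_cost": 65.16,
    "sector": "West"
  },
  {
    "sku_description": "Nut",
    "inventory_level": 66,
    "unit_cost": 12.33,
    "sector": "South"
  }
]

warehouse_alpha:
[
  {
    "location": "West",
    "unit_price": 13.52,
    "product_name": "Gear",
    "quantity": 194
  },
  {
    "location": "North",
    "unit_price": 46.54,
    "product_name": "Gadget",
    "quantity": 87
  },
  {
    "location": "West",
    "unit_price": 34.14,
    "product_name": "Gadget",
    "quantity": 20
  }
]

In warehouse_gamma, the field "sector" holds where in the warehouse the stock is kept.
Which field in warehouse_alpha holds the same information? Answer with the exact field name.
location

In warehouse_gamma, "sector" holds where in the warehouse the stock is kept.
The fields in warehouse_alpha are: "location", "unit_price", "product_name", "quantity".
"location" is the match: the name refers to the same concept and its values are area labels (e.g. 'North', 'West').
The other fields ("unit_price", "product_name", "quantity") hold different kinds of data.

So "sector" in warehouse_gamma corresponds to "location" in warehouse_alpha.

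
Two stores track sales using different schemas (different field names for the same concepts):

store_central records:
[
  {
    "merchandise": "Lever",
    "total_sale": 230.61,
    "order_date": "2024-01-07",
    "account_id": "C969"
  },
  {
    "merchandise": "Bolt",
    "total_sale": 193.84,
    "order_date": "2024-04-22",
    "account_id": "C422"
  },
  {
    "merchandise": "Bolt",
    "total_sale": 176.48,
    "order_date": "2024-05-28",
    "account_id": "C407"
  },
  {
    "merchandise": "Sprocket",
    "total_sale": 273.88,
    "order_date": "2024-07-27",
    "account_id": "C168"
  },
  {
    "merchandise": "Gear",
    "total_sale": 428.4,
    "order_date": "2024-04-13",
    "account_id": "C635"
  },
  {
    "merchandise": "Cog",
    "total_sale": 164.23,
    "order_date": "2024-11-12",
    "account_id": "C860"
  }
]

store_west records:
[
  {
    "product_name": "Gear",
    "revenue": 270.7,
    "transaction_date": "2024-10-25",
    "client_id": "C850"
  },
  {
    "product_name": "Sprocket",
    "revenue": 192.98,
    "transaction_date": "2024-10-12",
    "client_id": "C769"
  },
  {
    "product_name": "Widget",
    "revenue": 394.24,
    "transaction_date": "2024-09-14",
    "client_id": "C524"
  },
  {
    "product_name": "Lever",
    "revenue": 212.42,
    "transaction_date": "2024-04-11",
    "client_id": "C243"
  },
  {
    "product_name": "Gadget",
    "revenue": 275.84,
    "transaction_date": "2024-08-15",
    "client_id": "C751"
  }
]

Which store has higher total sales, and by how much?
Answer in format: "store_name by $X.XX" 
store_central by $121.26

Schema mapping: "total_sale" (store_central) = "revenue" (store_west) = sale amount

Total for store_central: 1467.44
Total for store_west: 1346.18

Difference: |1467.44 - 1346.18| = 121.26
store_central has higher sales by $121.26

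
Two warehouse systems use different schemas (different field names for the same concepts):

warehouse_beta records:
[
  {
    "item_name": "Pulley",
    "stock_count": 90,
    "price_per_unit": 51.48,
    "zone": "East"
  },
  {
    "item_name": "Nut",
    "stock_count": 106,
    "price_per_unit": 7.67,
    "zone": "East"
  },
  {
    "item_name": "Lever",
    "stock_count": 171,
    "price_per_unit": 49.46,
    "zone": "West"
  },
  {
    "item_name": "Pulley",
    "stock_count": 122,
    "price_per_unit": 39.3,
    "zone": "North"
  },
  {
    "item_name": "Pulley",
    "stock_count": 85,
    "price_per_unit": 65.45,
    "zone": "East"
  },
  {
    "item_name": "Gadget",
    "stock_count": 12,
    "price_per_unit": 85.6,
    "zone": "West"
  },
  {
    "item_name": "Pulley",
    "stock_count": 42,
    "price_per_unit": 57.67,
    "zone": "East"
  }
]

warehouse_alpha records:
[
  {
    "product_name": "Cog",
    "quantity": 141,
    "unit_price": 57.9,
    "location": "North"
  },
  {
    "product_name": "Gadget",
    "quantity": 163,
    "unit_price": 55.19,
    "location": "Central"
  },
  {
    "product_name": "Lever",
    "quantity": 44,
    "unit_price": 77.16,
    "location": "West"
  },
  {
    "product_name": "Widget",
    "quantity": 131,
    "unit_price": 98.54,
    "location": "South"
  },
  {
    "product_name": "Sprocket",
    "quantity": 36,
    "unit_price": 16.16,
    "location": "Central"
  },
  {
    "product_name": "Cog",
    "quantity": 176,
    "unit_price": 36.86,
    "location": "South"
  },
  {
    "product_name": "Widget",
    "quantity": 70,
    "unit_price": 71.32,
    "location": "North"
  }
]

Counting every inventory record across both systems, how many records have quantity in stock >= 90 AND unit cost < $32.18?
1

Schema mappings:
- "stock_count" (warehouse_beta) = "quantity" (warehouse_alpha) = quantity
- "price_per_unit" (warehouse_beta) = "unit_price" (warehouse_alpha) = unit cost

Records meeting both conditions in warehouse_beta: 1
Records meeting both conditions in warehouse_alpha: 0

Total: 1 + 0 = 1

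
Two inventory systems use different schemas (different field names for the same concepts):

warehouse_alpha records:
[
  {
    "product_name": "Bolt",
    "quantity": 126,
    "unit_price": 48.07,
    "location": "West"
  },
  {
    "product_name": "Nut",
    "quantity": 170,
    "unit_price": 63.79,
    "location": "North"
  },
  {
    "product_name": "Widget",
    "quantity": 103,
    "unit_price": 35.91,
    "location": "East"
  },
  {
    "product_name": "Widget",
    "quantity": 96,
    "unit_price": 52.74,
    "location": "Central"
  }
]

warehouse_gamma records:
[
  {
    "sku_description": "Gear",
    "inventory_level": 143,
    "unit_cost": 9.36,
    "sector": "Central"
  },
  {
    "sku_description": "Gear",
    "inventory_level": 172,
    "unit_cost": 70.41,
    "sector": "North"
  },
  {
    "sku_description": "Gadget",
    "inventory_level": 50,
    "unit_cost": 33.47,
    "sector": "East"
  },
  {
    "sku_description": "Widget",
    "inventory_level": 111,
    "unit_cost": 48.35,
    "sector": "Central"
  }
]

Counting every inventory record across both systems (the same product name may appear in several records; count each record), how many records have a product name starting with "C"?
0

Schema mapping: "product_name" (warehouse_alpha) = "sku_description" (warehouse_gamma) = product name

Records with product name starting with "C" in warehouse_alpha: 0
Records with product name starting with "C" in warehouse_gamma: 0

Total: 0 + 0 = 0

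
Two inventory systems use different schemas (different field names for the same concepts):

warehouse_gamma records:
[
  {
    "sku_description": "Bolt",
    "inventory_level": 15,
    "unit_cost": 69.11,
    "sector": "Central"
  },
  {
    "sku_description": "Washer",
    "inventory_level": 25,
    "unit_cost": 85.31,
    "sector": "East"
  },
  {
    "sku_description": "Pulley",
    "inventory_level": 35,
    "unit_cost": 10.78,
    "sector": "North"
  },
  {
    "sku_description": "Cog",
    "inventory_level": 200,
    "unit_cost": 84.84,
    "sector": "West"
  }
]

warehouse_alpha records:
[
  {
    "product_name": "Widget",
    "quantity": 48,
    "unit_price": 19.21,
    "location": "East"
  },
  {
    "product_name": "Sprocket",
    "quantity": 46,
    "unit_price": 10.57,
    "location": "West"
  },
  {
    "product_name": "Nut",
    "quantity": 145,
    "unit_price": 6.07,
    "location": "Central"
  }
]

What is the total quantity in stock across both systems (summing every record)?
514

To reconcile these schemas, identify the field holding the quantity in stock in each system:
1. In warehouse_gamma it is "inventory_level"
2. In warehouse_alpha it is "quantity"

From warehouse_gamma: 15 + 25 + 35 + 200 = 275
From warehouse_alpha: 48 + 46 + 145 = 239

Total: 275 + 239 = 514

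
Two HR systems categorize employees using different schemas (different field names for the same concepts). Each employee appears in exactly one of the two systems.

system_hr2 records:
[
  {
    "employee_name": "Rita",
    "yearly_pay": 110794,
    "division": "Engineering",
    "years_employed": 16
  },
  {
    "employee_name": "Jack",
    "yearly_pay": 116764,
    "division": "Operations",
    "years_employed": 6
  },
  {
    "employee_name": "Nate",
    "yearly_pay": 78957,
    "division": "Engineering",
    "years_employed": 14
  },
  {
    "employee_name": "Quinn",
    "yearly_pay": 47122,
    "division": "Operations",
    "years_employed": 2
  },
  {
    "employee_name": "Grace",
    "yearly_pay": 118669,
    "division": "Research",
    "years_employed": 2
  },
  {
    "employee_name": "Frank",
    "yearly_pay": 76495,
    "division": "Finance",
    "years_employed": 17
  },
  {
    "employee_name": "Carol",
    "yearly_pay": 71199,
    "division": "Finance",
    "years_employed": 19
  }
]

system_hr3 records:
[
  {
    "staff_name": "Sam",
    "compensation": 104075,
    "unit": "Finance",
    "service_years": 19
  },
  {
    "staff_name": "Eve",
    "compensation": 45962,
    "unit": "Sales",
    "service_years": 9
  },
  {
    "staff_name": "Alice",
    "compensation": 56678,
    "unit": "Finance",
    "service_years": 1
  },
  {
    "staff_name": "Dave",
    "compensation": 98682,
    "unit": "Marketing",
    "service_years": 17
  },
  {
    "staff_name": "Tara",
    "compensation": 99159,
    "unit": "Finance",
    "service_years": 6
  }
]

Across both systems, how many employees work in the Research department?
1

Schema mapping: "division" (system_hr2) = "unit" (system_hr3) = department

Research employees in system_hr2: 1
Research employees in system_hr3: 0

Total in Research: 1 + 0 = 1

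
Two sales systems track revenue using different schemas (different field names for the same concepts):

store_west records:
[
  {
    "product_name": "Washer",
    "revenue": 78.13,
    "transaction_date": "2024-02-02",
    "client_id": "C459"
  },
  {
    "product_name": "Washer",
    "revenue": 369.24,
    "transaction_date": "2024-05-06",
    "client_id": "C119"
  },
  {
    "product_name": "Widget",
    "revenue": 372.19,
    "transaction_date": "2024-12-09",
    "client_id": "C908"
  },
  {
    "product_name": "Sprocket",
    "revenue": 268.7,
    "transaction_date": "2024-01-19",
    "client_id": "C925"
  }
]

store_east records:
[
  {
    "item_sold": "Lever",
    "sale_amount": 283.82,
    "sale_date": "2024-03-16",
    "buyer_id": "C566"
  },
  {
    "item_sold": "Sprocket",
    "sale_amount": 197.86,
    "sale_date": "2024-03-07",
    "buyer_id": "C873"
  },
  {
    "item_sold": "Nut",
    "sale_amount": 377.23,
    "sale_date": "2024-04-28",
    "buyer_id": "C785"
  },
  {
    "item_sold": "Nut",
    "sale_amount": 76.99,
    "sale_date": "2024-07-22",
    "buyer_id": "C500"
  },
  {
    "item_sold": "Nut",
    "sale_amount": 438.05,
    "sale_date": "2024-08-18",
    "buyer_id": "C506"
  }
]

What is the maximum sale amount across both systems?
438.05

Reconcile: "revenue" (store_west) = "sale_amount" (store_east) = sale amount

Maximum in store_west: 372.19
Maximum in store_east: 438.05

Overall maximum: max(372.19, 438.05) = 438.05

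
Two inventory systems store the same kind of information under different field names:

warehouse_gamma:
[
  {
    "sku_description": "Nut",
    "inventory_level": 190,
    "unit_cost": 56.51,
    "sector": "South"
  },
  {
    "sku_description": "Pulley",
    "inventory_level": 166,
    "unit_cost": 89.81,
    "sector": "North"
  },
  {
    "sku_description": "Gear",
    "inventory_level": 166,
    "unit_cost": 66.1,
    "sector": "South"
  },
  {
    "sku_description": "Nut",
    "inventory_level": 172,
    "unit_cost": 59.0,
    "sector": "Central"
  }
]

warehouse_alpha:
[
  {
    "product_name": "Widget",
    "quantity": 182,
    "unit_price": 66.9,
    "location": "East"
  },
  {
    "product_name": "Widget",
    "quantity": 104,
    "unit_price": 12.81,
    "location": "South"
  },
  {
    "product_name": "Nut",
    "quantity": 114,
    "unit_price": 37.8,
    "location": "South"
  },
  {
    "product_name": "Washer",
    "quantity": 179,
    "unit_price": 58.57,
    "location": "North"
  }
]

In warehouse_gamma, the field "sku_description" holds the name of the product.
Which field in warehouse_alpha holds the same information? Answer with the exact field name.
product_name

In warehouse_gamma, "sku_description" holds the name of the product.
The fields in warehouse_alpha are: "product_name", "quantity", "unit_price", "location".
"product_name" is the match: the name refers to the same concept and its values are product-name strings (e.g. 'Nut', 'Washer').
The other fields ("quantity", "unit_price", "location") hold different kinds of data.

So "sku_description" in warehouse_gamma corresponds to "product_name" in warehouse_alpha.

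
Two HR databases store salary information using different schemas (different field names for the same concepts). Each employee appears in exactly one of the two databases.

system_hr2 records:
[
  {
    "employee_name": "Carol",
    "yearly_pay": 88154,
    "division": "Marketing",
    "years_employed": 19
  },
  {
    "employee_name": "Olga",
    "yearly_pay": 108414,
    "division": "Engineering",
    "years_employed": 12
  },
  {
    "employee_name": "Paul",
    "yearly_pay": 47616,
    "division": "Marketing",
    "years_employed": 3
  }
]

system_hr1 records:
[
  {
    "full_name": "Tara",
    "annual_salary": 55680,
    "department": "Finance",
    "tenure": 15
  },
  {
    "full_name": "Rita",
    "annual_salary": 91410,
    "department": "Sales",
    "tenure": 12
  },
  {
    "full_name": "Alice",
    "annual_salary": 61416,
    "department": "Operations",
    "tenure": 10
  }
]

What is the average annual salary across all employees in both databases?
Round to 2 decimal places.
75448.33

Schema mapping: "yearly_pay" (system_hr2) = "annual_salary" (system_hr1) = annual salary

All salaries: [88154, 108414, 47616, 55680, 91410, 61416]
Sum: 452690
Count: 6
Average: 452690 / 6 = 75448.33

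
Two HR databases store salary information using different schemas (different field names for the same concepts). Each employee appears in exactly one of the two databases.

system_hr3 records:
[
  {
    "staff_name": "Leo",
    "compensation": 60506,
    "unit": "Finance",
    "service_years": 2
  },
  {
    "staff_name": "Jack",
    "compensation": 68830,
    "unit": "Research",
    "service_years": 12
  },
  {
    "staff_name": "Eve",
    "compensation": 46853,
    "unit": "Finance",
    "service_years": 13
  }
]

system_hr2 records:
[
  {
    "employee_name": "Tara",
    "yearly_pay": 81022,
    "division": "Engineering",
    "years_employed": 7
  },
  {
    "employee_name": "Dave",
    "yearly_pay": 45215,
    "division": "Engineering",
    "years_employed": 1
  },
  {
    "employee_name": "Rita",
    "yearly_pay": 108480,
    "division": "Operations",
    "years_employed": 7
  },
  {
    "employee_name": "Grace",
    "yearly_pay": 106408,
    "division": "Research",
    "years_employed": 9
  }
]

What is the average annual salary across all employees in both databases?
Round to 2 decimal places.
73902.00

Schema mapping: "compensation" (system_hr3) = "yearly_pay" (system_hr2) = annual salary

All salaries: [60506, 68830, 46853, 81022, 45215, 108480, 106408]
Sum: 517314
Count: 7
Average: 517314 / 7 = 73902.00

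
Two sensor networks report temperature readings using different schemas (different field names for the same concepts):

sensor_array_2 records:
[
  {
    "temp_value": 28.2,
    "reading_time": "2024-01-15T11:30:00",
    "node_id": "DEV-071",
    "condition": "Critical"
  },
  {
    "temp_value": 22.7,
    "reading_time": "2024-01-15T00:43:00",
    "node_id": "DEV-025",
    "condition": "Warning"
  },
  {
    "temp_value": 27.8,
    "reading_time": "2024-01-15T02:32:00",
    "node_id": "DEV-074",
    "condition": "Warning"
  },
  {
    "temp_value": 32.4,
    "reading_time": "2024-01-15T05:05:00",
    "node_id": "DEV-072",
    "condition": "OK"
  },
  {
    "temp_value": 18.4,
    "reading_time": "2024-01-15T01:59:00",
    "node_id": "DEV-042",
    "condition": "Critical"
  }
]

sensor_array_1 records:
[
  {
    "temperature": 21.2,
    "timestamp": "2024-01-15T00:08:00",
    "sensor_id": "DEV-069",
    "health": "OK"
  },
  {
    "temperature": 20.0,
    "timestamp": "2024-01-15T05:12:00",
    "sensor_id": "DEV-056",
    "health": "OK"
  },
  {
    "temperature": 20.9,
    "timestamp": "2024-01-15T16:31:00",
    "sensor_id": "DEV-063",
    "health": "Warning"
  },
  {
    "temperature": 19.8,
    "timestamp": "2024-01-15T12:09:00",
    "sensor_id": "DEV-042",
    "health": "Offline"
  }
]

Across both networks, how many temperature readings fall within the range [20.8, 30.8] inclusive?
5

Schema mapping: "temp_value" (sensor_array_2) = "temperature" (sensor_array_1) = temperature

Readings in [20.8, 30.8] from sensor_array_2: 3
Readings in [20.8, 30.8] from sensor_array_1: 2

Total count: 3 + 2 = 5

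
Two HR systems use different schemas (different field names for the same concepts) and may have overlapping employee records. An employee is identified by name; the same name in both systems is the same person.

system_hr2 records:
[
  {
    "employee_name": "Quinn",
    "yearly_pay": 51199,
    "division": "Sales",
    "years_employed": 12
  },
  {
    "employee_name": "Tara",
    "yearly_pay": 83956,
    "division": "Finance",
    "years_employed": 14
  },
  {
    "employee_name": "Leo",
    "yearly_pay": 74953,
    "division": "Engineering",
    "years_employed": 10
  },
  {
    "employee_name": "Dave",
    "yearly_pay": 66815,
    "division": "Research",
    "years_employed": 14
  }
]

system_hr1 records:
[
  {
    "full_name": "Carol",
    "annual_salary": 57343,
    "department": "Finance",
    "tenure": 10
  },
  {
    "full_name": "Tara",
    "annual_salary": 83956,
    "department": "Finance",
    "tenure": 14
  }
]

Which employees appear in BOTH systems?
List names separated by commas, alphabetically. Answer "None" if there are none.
Tara

Schema mapping: "employee_name" (system_hr2) = "full_name" (system_hr1) = employee name

Names in system_hr2: ['Dave', 'Leo', 'Quinn', 'Tara']
Names in system_hr1: ['Carol', 'Tara']

Intersection: ['Tara']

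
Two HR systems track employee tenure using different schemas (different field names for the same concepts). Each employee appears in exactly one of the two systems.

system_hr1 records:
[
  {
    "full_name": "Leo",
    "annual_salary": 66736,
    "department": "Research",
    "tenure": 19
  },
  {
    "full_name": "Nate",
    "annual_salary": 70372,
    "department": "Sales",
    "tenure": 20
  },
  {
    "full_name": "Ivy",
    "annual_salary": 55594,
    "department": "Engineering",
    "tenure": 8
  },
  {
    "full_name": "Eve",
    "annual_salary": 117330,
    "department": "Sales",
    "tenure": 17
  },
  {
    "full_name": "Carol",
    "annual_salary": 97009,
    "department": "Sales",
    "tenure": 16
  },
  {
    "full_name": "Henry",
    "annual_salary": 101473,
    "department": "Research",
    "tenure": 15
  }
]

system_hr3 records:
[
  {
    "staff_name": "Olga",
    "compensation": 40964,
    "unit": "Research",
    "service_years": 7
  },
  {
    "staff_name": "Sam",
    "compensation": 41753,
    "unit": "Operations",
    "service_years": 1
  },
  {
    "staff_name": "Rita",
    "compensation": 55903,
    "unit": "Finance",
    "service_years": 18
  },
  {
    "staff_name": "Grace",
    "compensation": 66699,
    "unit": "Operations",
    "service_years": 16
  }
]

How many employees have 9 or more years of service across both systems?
7

Reconcile schemas: "tenure" (system_hr1) = "service_years" (system_hr3) = years of service

From system_hr1: 5 employees with >= 9 years
From system_hr3: 2 employees with >= 9 years

Total: 5 + 2 = 7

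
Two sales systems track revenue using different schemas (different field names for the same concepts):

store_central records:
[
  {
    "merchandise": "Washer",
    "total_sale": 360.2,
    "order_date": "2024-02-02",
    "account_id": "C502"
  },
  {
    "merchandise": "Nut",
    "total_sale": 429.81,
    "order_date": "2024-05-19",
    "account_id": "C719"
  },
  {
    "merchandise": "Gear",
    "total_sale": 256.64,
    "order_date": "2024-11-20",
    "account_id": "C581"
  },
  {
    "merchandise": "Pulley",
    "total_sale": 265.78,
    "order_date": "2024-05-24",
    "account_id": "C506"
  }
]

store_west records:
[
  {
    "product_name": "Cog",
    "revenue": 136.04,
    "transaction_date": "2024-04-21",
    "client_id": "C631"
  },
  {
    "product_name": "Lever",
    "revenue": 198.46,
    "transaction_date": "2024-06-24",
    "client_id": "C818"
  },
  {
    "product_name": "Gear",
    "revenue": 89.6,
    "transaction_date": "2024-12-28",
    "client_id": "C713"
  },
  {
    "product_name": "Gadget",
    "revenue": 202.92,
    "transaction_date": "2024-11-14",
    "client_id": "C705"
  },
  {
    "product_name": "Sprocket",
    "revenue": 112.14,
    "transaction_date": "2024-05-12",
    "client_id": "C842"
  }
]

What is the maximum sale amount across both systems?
429.81

Reconcile: "total_sale" (store_central) = "revenue" (store_west) = sale amount

Maximum in store_central: 429.81
Maximum in store_west: 202.92

Overall maximum: max(429.81, 202.92) = 429.81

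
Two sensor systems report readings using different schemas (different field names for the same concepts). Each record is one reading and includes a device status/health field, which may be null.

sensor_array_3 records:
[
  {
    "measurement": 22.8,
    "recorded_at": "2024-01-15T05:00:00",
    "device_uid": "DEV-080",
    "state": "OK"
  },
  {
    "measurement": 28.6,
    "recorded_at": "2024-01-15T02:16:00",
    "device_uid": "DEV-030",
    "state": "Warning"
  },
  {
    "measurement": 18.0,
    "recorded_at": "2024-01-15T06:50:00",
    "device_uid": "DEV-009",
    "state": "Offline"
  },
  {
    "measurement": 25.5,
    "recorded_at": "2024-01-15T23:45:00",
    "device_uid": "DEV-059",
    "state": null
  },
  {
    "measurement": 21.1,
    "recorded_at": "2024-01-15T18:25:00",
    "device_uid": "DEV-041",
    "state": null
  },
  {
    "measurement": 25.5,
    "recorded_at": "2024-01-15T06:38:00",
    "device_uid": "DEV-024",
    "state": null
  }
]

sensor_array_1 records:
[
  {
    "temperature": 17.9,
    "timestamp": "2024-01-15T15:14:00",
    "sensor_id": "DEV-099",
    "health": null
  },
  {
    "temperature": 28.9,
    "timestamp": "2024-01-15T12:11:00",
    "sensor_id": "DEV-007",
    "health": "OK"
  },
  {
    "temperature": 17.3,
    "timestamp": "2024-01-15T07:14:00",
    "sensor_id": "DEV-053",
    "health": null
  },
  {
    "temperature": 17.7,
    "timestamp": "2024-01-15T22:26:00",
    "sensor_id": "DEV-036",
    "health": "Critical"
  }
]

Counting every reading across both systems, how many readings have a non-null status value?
5

Schema mapping: "state" (sensor_array_3) = "health" (sensor_array_1) = status

Non-null in sensor_array_3: 3
Non-null in sensor_array_1: 2

Total non-null: 3 + 2 = 5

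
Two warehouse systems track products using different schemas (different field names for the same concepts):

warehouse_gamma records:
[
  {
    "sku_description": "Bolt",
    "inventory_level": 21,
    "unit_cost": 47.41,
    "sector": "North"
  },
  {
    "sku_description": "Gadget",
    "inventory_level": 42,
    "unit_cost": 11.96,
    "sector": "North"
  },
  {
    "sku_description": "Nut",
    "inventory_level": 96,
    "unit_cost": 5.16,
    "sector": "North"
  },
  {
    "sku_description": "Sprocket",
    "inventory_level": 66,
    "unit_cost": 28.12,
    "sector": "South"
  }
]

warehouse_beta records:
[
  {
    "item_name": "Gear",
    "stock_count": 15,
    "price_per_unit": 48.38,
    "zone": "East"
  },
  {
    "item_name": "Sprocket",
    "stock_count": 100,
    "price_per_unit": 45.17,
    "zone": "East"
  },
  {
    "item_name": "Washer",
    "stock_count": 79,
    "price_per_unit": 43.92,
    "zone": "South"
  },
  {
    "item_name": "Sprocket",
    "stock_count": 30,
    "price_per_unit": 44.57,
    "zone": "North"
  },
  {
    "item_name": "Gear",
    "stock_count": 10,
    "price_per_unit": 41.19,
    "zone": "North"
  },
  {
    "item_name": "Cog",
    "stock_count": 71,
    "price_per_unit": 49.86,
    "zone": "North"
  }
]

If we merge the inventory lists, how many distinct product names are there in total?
7

Schema mapping: "sku_description" (warehouse_gamma) = "item_name" (warehouse_beta) = product name

Products in warehouse_gamma: ['Bolt', 'Gadget', 'Nut', 'Sprocket']
Products in warehouse_beta: ['Cog', 'Gear', 'Sprocket', 'Washer']

Union (unique products): ['Bolt', 'Cog', 'Gadget', 'Gear', 'Nut', 'Sprocket', 'Washer']
Count: 7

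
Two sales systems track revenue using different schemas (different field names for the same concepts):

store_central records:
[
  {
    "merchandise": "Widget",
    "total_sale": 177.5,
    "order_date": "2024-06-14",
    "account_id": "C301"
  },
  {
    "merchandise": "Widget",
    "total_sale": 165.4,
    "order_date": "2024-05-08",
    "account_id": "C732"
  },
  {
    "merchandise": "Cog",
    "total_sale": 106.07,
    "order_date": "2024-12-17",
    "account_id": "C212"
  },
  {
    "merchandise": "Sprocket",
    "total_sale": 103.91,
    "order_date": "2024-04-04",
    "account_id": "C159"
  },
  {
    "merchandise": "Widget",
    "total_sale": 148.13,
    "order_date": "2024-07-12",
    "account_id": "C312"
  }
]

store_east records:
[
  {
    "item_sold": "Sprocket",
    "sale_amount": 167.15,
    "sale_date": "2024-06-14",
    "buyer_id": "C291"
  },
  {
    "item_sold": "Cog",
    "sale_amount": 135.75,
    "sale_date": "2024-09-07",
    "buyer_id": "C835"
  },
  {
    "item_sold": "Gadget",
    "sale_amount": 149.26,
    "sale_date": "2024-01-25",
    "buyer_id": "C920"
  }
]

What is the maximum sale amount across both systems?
177.5

Reconcile: "total_sale" (store_central) = "sale_amount" (store_east) = sale amount

Maximum in store_central: 177.5
Maximum in store_east: 167.15

Overall maximum: max(177.5, 167.15) = 177.5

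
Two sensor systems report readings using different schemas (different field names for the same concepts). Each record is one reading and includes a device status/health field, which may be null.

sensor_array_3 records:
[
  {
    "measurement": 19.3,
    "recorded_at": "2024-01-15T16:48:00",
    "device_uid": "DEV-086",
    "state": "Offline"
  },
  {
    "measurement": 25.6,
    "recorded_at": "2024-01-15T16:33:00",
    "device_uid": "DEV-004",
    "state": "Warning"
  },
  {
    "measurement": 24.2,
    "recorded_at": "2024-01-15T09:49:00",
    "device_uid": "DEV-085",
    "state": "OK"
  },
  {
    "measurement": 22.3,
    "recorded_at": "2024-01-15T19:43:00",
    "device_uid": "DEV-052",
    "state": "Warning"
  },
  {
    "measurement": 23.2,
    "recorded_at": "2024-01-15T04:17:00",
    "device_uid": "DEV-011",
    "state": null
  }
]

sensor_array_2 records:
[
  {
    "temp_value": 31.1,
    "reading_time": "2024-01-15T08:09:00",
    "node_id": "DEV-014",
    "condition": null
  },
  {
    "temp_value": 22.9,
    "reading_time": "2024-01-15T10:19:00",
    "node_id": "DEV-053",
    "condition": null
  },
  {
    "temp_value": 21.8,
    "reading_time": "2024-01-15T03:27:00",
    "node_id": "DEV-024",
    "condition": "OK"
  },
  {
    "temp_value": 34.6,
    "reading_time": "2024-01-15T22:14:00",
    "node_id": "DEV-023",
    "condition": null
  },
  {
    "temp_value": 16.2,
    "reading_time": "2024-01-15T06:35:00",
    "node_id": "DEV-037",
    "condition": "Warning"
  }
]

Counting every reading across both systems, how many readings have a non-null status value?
6

Schema mapping: "state" (sensor_array_3) = "condition" (sensor_array_2) = status

Non-null in sensor_array_3: 4
Non-null in sensor_array_2: 2

Total non-null: 4 + 2 = 6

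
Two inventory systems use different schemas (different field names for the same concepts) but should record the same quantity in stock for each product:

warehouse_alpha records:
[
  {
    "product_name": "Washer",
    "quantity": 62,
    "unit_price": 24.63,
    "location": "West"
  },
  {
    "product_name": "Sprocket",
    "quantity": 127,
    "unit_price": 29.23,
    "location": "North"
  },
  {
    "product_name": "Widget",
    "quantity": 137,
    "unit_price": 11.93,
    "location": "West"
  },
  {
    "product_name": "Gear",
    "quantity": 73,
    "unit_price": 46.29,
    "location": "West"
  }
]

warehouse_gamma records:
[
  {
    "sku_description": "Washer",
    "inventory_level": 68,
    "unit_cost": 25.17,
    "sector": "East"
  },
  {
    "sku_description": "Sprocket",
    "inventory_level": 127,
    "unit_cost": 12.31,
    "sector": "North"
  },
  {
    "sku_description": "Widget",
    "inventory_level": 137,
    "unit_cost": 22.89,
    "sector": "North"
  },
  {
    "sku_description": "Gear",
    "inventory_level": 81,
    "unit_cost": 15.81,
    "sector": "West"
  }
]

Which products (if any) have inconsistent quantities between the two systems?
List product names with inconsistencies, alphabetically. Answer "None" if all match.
Gear, Washer

Schema mappings:
- "product_name" (warehouse_alpha) = "sku_description" (warehouse_gamma) = product name
- "quantity" (warehouse_alpha) = "inventory_level" (warehouse_gamma) = quantity

Comparison:
  Washer: 62 vs 68 - MISMATCH
  Sprocket: 127 vs 127 - MATCH
  Widget: 137 vs 137 - MATCH
  Gear: 73 vs 81 - MISMATCH

Products with inconsistencies: Gear, Washer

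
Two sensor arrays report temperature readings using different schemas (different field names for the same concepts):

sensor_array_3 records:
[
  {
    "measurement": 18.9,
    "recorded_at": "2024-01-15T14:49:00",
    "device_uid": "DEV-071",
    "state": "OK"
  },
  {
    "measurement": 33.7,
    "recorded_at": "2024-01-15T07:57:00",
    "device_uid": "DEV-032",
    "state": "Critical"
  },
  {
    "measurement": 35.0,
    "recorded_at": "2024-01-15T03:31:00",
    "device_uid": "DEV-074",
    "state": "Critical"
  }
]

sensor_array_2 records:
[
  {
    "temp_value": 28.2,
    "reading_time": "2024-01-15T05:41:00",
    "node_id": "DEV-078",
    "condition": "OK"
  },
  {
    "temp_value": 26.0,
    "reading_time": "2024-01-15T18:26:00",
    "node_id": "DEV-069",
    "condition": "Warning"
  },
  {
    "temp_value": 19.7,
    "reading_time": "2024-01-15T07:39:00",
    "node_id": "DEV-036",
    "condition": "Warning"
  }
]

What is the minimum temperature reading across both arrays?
18.9

Schema mapping: "measurement" (sensor_array_3) = "temp_value" (sensor_array_2) = temperature reading

Minimum in sensor_array_3: 18.9
Minimum in sensor_array_2: 19.7

Overall minimum: min(18.9, 19.7) = 18.9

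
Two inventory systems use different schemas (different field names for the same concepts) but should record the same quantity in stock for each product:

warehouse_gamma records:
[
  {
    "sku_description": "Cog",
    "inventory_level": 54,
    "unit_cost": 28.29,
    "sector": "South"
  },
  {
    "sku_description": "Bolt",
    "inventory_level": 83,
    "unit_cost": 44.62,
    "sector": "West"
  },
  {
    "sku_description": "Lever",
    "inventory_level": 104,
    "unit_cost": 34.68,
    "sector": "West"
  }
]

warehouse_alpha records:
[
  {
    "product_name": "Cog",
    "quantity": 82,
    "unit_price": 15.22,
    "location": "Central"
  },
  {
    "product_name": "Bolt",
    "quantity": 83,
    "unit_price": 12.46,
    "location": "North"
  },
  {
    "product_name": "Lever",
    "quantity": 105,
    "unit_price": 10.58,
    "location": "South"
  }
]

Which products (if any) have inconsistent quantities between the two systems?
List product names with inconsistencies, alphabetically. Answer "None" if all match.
Cog, Lever

Schema mappings:
- "sku_description" (warehouse_gamma) = "product_name" (warehouse_alpha) = product name
- "inventory_level" (warehouse_gamma) = "quantity" (warehouse_alpha) = quantity

Comparison:
  Cog: 54 vs 82 - MISMATCH
  Bolt: 83 vs 83 - MATCH
  Lever: 104 vs 105 - MISMATCH

Products with inconsistencies: Cog, Lever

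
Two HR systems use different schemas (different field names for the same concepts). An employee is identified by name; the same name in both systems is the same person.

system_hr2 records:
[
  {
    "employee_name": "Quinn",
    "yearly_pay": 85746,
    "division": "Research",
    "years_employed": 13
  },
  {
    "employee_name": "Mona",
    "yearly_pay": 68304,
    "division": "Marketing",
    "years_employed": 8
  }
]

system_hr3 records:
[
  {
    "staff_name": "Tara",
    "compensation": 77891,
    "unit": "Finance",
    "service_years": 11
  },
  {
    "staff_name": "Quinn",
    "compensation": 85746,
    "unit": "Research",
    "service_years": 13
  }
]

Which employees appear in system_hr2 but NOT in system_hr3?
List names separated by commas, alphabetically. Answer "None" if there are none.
Mona

Schema mapping: "employee_name" (system_hr2) = "staff_name" (system_hr3) = employee name

Names in system_hr2: ['Mona', 'Quinn']
Names in system_hr3: ['Quinn', 'Tara']

In system_hr2 but not system_hr3: ['Mona']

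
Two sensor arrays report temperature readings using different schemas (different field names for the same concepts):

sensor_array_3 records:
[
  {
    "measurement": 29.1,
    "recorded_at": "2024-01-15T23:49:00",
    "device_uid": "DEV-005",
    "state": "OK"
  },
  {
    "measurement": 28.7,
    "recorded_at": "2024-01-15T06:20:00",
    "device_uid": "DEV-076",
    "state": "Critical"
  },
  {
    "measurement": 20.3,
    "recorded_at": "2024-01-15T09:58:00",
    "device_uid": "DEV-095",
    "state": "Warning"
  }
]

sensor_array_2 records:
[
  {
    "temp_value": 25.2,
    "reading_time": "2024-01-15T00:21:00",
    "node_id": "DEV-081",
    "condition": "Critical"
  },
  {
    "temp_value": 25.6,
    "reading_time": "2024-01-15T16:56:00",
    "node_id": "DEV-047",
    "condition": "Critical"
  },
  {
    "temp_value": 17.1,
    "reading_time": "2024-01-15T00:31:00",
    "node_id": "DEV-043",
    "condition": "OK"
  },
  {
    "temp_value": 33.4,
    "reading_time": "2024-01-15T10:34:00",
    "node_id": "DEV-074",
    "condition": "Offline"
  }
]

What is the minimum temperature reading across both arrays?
17.1

Schema mapping: "measurement" (sensor_array_3) = "temp_value" (sensor_array_2) = temperature reading

Minimum in sensor_array_3: 20.3
Minimum in sensor_array_2: 17.1

Overall minimum: min(20.3, 17.1) = 17.1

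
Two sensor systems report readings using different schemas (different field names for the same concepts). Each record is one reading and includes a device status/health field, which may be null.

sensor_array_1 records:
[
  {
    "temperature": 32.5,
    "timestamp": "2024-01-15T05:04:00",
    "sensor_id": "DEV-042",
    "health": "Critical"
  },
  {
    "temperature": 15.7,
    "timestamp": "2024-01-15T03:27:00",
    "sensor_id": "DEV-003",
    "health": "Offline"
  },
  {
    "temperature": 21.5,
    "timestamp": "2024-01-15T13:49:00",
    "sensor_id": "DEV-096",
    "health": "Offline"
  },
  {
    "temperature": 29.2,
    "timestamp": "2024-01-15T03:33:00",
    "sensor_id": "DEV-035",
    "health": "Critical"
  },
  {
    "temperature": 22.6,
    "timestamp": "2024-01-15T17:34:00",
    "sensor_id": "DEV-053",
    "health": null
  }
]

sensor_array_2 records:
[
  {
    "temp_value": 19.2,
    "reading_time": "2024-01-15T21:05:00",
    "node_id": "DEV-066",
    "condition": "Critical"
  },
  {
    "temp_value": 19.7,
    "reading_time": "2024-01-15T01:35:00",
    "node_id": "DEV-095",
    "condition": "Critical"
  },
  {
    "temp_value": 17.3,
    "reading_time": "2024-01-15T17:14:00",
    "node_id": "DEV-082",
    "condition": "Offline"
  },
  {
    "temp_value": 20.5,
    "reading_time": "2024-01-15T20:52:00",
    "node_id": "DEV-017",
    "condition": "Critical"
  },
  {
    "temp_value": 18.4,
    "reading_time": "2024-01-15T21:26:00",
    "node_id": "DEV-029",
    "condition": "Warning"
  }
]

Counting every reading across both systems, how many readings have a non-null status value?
9

Schema mapping: "health" (sensor_array_1) = "condition" (sensor_array_2) = status

Non-null in sensor_array_1: 4
Non-null in sensor_array_2: 5

Total non-null: 4 + 5 = 9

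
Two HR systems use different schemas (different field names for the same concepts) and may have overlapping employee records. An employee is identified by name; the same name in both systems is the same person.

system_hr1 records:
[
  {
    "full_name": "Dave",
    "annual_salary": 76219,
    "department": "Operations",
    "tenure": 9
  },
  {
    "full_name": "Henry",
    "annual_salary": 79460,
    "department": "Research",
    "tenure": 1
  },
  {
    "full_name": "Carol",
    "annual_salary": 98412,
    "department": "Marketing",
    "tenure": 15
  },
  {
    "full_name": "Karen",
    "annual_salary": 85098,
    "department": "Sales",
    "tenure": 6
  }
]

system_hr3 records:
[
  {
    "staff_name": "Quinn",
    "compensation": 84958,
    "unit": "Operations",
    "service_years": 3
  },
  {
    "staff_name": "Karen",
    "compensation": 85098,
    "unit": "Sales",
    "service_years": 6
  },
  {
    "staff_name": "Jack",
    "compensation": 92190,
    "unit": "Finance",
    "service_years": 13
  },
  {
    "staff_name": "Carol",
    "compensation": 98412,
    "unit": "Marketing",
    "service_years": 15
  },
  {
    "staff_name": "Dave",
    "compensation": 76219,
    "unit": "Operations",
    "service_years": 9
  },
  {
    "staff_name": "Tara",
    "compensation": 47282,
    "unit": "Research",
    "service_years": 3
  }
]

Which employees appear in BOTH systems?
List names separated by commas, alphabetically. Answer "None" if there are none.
Carol, Dave, Karen

Schema mapping: "full_name" (system_hr1) = "staff_name" (system_hr3) = employee name

Names in system_hr1: ['Carol', 'Dave', 'Henry', 'Karen']
Names in system_hr3: ['Carol', 'Dave', 'Jack', 'Karen', 'Quinn', 'Tara']

Intersection: ['Carol', 'Dave', 'Karen']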